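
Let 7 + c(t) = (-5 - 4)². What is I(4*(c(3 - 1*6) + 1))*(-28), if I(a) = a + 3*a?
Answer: -33600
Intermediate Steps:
c(t) = 74 (c(t) = -7 + (-5 - 4)² = -7 + (-9)² = -7 + 81 = 74)
I(a) = 4*a
I(4*(c(3 - 1*6) + 1))*(-28) = (4*(4*(74 + 1)))*(-28) = (4*(4*75))*(-28) = (4*300)*(-28) = 1200*(-28) = -33600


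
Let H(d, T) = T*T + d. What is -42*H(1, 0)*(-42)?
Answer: 1764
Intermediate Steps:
H(d, T) = d + T**2 (H(d, T) = T**2 + d = d + T**2)
-42*H(1, 0)*(-42) = -42*(1 + 0**2)*(-42) = -42*(1 + 0)*(-42) = -42*1*(-42) = -42*(-42) = 1764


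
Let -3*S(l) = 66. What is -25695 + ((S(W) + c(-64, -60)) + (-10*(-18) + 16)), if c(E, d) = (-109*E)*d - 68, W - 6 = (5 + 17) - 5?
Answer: -444149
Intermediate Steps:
W = 23 (W = 6 + ((5 + 17) - 5) = 6 + (22 - 5) = 6 + 17 = 23)
c(E, d) = -68 - 109*E*d (c(E, d) = -109*E*d - 68 = -68 - 109*E*d)
S(l) = -22 (S(l) = -⅓*66 = -22)
-25695 + ((S(W) + c(-64, -60)) + (-10*(-18) + 16)) = -25695 + ((-22 + (-68 - 109*(-64)*(-60))) + (-10*(-18) + 16)) = -25695 + ((-22 + (-68 - 418560)) + (180 + 16)) = -25695 + ((-22 - 418628) + 196) = -25695 + (-418650 + 196) = -25695 - 418454 = -444149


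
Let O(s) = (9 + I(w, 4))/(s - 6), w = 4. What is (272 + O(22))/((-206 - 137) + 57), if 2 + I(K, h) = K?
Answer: -4363/4576 ≈ -0.95345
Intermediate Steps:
I(K, h) = -2 + K
O(s) = 11/(-6 + s) (O(s) = (9 + (-2 + 4))/(s - 6) = (9 + 2)/(-6 + s) = 11/(-6 + s))
(272 + O(22))/((-206 - 137) + 57) = (272 + 11/(-6 + 22))/((-206 - 137) + 57) = (272 + 11/16)/(-343 + 57) = (272 + 11*(1/16))/(-286) = (272 + 11/16)*(-1/286) = (4363/16)*(-1/286) = -4363/4576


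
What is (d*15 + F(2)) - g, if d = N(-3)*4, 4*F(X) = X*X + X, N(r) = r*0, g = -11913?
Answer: 23829/2 ≈ 11915.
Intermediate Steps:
N(r) = 0
F(X) = X/4 + X**2/4 (F(X) = (X*X + X)/4 = (X**2 + X)/4 = (X + X**2)/4 = X/4 + X**2/4)
d = 0 (d = 0*4 = 0)
(d*15 + F(2)) - g = (0*15 + (1/4)*2*(1 + 2)) - 1*(-11913) = (0 + (1/4)*2*3) + 11913 = (0 + 3/2) + 11913 = 3/2 + 11913 = 23829/2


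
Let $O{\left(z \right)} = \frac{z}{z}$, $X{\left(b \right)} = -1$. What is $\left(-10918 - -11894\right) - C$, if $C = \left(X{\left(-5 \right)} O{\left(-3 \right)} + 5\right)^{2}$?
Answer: $960$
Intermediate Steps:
$O{\left(z \right)} = 1$
$C = 16$ ($C = \left(\left(-1\right) 1 + 5\right)^{2} = \left(-1 + 5\right)^{2} = 4^{2} = 16$)
$\left(-10918 - -11894\right) - C = \left(-10918 - -11894\right) - 16 = \left(-10918 + 11894\right) - 16 = 976 - 16 = 960$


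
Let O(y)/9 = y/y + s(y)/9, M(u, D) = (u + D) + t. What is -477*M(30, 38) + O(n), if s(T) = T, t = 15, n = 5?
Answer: -39577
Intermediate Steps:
M(u, D) = 15 + D + u (M(u, D) = (u + D) + 15 = (D + u) + 15 = 15 + D + u)
O(y) = 9 + y (O(y) = 9*(y/y + y/9) = 9*(1 + y*(⅑)) = 9*(1 + y/9) = 9 + y)
-477*M(30, 38) + O(n) = -477*(15 + 38 + 30) + (9 + 5) = -477*83 + 14 = -39591 + 14 = -39577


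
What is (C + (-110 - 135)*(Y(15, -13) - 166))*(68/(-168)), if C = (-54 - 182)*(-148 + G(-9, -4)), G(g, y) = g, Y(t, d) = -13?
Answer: -458473/14 ≈ -32748.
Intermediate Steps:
C = 37052 (C = (-54 - 182)*(-148 - 9) = -236*(-37*4 - 9) = -236*(-148 - 9) = -236*(-157) = 37052)
(C + (-110 - 135)*(Y(15, -13) - 166))*(68/(-168)) = (37052 + (-110 - 135)*(-13 - 166))*(68/(-168)) = (37052 - 245*(-179))*(68*(-1/168)) = (37052 + 43855)*(-17/42) = 80907*(-17/42) = -458473/14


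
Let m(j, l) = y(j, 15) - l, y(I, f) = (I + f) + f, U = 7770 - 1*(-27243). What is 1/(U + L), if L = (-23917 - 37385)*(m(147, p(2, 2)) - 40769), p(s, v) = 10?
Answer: 1/2489018817 ≈ 4.0176e-10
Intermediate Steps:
U = 35013 (U = 7770 + 27243 = 35013)
y(I, f) = I + 2*f
m(j, l) = 30 + j - l (m(j, l) = (j + 2*15) - l = (j + 30) - l = (30 + j) - l = 30 + j - l)
L = 2488983804 (L = (-23917 - 37385)*((30 + 147 - 1*10) - 40769) = -61302*((30 + 147 - 10) - 40769) = -61302*(167 - 40769) = -61302*(-40602) = 2488983804)
1/(U + L) = 1/(35013 + 2488983804) = 1/2489018817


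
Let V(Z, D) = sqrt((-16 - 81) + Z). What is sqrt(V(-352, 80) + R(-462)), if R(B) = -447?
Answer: sqrt(-447 + I*sqrt(449)) ≈ 0.50098 + 21.148*I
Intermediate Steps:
V(Z, D) = sqrt(-97 + Z)
sqrt(V(-352, 80) + R(-462)) = sqrt(sqrt(-97 - 352) - 447) = sqrt(sqrt(-449) - 447) = sqrt(I*sqrt(449) - 447) = sqrt(-447 + I*sqrt(449))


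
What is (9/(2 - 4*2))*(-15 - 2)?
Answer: 51/2 ≈ 25.500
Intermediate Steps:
(9/(2 - 4*2))*(-15 - 2) = (9/(2 - 8))*(-17) = (9/(-6))*(-17) = (9*(-⅙))*(-17) = -3/2*(-17) = 51/2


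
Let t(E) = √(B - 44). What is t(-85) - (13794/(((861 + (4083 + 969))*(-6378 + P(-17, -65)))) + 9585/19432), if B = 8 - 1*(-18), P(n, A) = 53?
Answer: -10854797549/22022771400 + 3*I*√2 ≈ -0.49289 + 4.2426*I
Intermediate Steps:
B = 26 (B = 8 + 18 = 26)
t(E) = 3*I*√2 (t(E) = √(26 - 44) = √(-18) = 3*I*√2)
t(-85) - (13794/(((861 + (4083 + 969))*(-6378 + P(-17, -65)))) + 9585/19432) = 3*I*√2 - (13794/(((861 + (4083 + 969))*(-6378 + 53))) + 9585/19432) = 3*I*√2 - (13794/(((861 + 5052)*(-6325))) + 9585*(1/19432)) = 3*I*√2 - (13794/((5913*(-6325))) + 9585/19432) = 3*I*√2 - (13794/(-37399725) + 9585/19432) = 3*I*√2 - (13794*(-1/37399725) + 9585/19432) = 3*I*√2 - (-418/1133325 + 9585/19432) = 3*I*√2 - 1*10854797549/22022771400 = 3*I*√2 - 10854797549/22022771400 = -10854797549/22022771400 + 3*I*√2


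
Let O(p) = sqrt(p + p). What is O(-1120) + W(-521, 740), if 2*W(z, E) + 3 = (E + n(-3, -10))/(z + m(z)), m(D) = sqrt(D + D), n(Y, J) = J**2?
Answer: (-8336*sqrt(35) - 2403*I - 3*sqrt(1042) + 16*I*sqrt(36470))/(2*(sqrt(1042) + 521*I)) ≈ -2.3031 + 47.279*I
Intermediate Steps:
O(p) = sqrt(2)*sqrt(p) (O(p) = sqrt(2*p) = sqrt(2)*sqrt(p))
m(D) = sqrt(2)*sqrt(D) (m(D) = sqrt(2*D) = sqrt(2)*sqrt(D))
W(z, E) = -3/2 + (100 + E)/(2*(z + sqrt(2)*sqrt(z))) (W(z, E) = -3/2 + ((E + (-10)**2)/(z + sqrt(2)*sqrt(z)))/2 = -3/2 + ((E + 100)/(z + sqrt(2)*sqrt(z)))/2 = -3/2 + ((100 + E)/(z + sqrt(2)*sqrt(z)))/2 = -3/2 + (100 + E)/(2*(z + sqrt(2)*sqrt(z))))
O(-1120) + W(-521, 740) = sqrt(2)*sqrt(-1120) + (100 + 740 - 3*(-521) - 3*sqrt(2)*sqrt(-521))/(2*(-521 + sqrt(2)*sqrt(-521))) = sqrt(2)*(4*I*sqrt(70)) + (100 + 740 + 1563 - 3*sqrt(2)*I*sqrt(521))/(2*(-521 + sqrt(2)*(I*sqrt(521)))) = 8*I*sqrt(35) + (100 + 740 + 1563 - 3*I*sqrt(1042))/(2*(-521 + I*sqrt(1042))) = 8*I*sqrt(35) + (2403 - 3*I*sqrt(1042))/(2*(-521 + I*sqrt(1042))) = (2403 - 3*I*sqrt(1042))/(2*(-521 + I*sqrt(1042))) + 8*I*sqrt(35)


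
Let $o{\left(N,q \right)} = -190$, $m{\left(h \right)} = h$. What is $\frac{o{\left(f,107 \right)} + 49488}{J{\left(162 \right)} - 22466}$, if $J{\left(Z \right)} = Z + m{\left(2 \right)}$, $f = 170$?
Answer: $- \frac{24649}{11151} \approx -2.2105$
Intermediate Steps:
$J{\left(Z \right)} = 2 + Z$ ($J{\left(Z \right)} = Z + 2 = 2 + Z$)
$\frac{o{\left(f,107 \right)} + 49488}{J{\left(162 \right)} - 22466} = \frac{-190 + 49488}{\left(2 + 162\right) - 22466} = \frac{49298}{164 - 22466} = \frac{49298}{-22302} = 49298 \left(- \frac{1}{22302}\right) = - \frac{24649}{11151}$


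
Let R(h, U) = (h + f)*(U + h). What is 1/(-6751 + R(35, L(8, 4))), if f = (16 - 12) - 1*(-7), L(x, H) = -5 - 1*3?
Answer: -1/5509 ≈ -0.00018152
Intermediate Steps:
L(x, H) = -8 (L(x, H) = -5 - 3 = -8)
f = 11 (f = 4 + 7 = 11)
R(h, U) = (11 + h)*(U + h) (R(h, U) = (h + 11)*(U + h) = (11 + h)*(U + h))
1/(-6751 + R(35, L(8, 4))) = 1/(-6751 + (35**2 + 11*(-8) + 11*35 - 8*35)) = 1/(-6751 + (1225 - 88 + 385 - 280)) = 1/(-6751 + 1242) = 1/(-5509) = -1/5509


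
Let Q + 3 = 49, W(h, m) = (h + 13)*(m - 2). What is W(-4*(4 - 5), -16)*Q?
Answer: -14076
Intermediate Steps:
W(h, m) = (-2 + m)*(13 + h) (W(h, m) = (13 + h)*(-2 + m) = (-2 + m)*(13 + h))
Q = 46 (Q = -3 + 49 = 46)
W(-4*(4 - 5), -16)*Q = (-26 - (-8)*(4 - 5) + 13*(-16) - 4*(4 - 5)*(-16))*46 = (-26 - (-8)*(-1) - 208 - 4*(-1)*(-16))*46 = (-26 - 2*4 - 208 + 4*(-16))*46 = (-26 - 8 - 208 - 64)*46 = -306*46 = -14076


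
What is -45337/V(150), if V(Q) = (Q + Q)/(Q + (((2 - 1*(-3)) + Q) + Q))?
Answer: -4125667/60 ≈ -68761.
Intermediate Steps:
V(Q) = 2*Q/(5 + 3*Q) (V(Q) = (2*Q)/(Q + (((2 + 3) + Q) + Q)) = (2*Q)/(Q + ((5 + Q) + Q)) = (2*Q)/(Q + (5 + 2*Q)) = (2*Q)/(5 + 3*Q) = 2*Q/(5 + 3*Q))
-45337/V(150) = -45337/(2*150/(5 + 3*150)) = -45337/(2*150/(5 + 450)) = -45337/(2*150/455) = -45337/(2*150*(1/455)) = -45337/60/91 = -45337*91/60 = -4125667/60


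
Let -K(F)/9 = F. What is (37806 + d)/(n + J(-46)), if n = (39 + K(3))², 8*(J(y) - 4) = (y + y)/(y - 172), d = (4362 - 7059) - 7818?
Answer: 3966292/21517 ≈ 184.33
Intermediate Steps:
K(F) = -9*F
d = -10515 (d = -2697 - 7818 = -10515)
J(y) = 4 + y/(4*(-172 + y)) (J(y) = 4 + ((y + y)/(y - 172))/8 = 4 + ((2*y)/(-172 + y))/8 = 4 + (2*y/(-172 + y))/8 = 4 + y/(4*(-172 + y)))
n = 144 (n = (39 - 9*3)² = (39 - 27)² = 12² = 144)
(37806 + d)/(n + J(-46)) = (37806 - 10515)/(144 + (-2752 + 17*(-46))/(4*(-172 - 46))) = 27291/(144 + (¼)*(-2752 - 782)/(-218)) = 27291/(144 + (¼)*(-1/218)*(-3534)) = 27291/(144 + 1767/436) = 27291/(64551/436) = 27291*(436/64551) = 3966292/21517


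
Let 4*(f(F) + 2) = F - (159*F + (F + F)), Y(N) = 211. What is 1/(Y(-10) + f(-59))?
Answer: 1/2569 ≈ 0.00038926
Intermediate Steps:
f(F) = -2 - 40*F (f(F) = -2 + (F - (159*F + (F + F)))/4 = -2 + (F - (159*F + 2*F))/4 = -2 + (F - 161*F)/4 = -2 + (-160*F)/4 = -2 - 40*F)
1/(Y(-10) + f(-59)) = 1/(211 + (-2 - 40*(-59))) = 1/(211 + (-2 + 2360)) = 1/(211 + 2358) = 1/2569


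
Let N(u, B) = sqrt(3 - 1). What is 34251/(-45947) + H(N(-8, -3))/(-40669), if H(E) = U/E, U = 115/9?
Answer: -34251/45947 - 115*sqrt(2)/732042 ≈ -0.74567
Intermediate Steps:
U = 115/9 (U = 115*(1/9) = 115/9 ≈ 12.778)
N(u, B) = sqrt(2)
H(E) = 115/(9*E)
34251/(-45947) + H(N(-8, -3))/(-40669) = 34251/(-45947) + (115/(9*(sqrt(2))))/(-40669) = 34251*(-1/45947) + (115*(sqrt(2)/2)/9)*(-1/40669) = -34251/45947 + (115*sqrt(2)/18)*(-1/40669) = -34251/45947 - 115*sqrt(2)/732042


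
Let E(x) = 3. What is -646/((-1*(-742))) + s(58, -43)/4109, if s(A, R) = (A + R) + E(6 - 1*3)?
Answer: -188647/217777 ≈ -0.86624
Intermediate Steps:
s(A, R) = 3 + A + R (s(A, R) = (A + R) + 3 = 3 + A + R)
-646/((-1*(-742))) + s(58, -43)/4109 = -646/((-1*(-742))) + (3 + 58 - 43)/4109 = -646/742 + 18*(1/4109) = -646*1/742 + 18/4109 = -323/371 + 18/4109 = -188647/217777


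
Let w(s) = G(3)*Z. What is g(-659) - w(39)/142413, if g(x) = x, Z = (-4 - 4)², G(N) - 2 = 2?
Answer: -93850423/142413 ≈ -659.00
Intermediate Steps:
G(N) = 4 (G(N) = 2 + 2 = 4)
Z = 64 (Z = (-8)² = 64)
w(s) = 256 (w(s) = 4*64 = 256)
g(-659) - w(39)/142413 = -659 - 256/142413 = -93850423/142413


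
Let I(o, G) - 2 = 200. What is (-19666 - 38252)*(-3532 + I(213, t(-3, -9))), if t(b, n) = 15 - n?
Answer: 192866940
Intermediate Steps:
I(o, G) = 202 (I(o, G) = 2 + 200 = 202)
(-19666 - 38252)*(-3532 + I(213, t(-3, -9))) = (-19666 - 38252)*(-3532 + 202) = -57918*(-3330) = 192866940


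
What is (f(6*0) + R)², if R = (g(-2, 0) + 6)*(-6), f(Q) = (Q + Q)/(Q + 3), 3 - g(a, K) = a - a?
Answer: 2916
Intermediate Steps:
g(a, K) = 3 (g(a, K) = 3 - (a - a) = 3 - 1*0 = 3 + 0 = 3)
f(Q) = 2*Q/(3 + Q) (f(Q) = (2*Q)/(3 + Q) = 2*Q/(3 + Q))
R = -54 (R = (3 + 6)*(-6) = 9*(-6) = -54)
(f(6*0) + R)² = (2*(6*0)/(3 + 6*0) - 54)² = (2*0/(3 + 0) - 54)² = (2*0/3 - 54)² = (2*0*(⅓) - 54)² = (0 - 54)² = (-54)² = 2916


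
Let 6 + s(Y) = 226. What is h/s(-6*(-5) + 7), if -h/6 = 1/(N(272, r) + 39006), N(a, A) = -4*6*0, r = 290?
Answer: -1/1430220 ≈ -6.9919e-7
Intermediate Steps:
s(Y) = 220 (s(Y) = -6 + 226 = 220)
N(a, A) = 0 (N(a, A) = -24*0 = 0)
h = -1/6501 (h = -6/(0 + 39006) = -6/39006 = -6*1/39006 = -1/6501 ≈ -0.00015382)
h/s(-6*(-5) + 7) = -1/6501/220 = -1/6501*1/220 = -1/1430220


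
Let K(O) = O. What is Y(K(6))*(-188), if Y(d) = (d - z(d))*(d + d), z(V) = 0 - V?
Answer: -27072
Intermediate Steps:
z(V) = -V
Y(d) = 4*d**2 (Y(d) = (d - (-1)*d)*(d + d) = (d + d)*(2*d) = (2*d)*(2*d) = 4*d**2)
Y(K(6))*(-188) = (4*6**2)*(-188) = (4*36)*(-188) = 144*(-188) = -27072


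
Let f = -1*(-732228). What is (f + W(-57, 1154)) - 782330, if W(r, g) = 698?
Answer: -49404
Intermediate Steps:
f = 732228
(f + W(-57, 1154)) - 782330 = (732228 + 698) - 782330 = 732926 - 782330 = -49404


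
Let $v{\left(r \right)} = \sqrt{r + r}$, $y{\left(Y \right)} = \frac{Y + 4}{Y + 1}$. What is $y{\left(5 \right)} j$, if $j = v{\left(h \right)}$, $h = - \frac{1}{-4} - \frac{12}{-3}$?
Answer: $\frac{3 \sqrt{34}}{4} \approx 4.3732$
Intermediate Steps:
$h = \frac{17}{4}$ ($h = \left(-1\right) \left(- \frac{1}{4}\right) - -4 = \frac{1}{4} + 4 = \frac{17}{4} \approx 4.25$)
$y{\left(Y \right)} = \frac{4 + Y}{1 + Y}$
$v{\left(r \right)} = \sqrt{2} \sqrt{r}$ ($v{\left(r \right)} = \sqrt{2 r} = \sqrt{2} \sqrt{r}$)
$j = \frac{\sqrt{34}}{2}$ ($j = \sqrt{2} \sqrt{\frac{17}{4}} = \sqrt{2} \frac{\sqrt{17}}{2} = \frac{\sqrt{34}}{2} \approx 2.9155$)
$y{\left(5 \right)} j = \frac{4 + 5}{1 + 5} \frac{\sqrt{34}}{2} = \frac{1}{6} \cdot 9 \frac{\sqrt{34}}{2} = \frac{3 \frac{\sqrt{34}}{2}}{2} = \frac{3 \sqrt{34}}{4}$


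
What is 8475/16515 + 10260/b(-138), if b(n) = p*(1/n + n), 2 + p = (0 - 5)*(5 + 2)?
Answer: 391403921/155167233 ≈ 2.5225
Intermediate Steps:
p = -37 (p = -2 + (0 - 5)*(5 + 2) = -2 - 5*7 = -2 - 35 = -37)
b(n) = -37*n - 37/n (b(n) = -37*(1/n + n) = -37*(n + 1/n) = -37*n - 37/n)
8475/16515 + 10260/b(-138) = 8475/16515 + 10260/(-37*(-138) - 37/(-138)) = 8475*(1/16515) + 10260/(5106 - 37*(-1/138)) = 565/1101 + 10260/(5106 + 37/138) = 565/1101 + 10260/(704665/138) = 565/1101 + 10260*(138/704665) = 565/1101 + 283176/140933 = 391403921/155167233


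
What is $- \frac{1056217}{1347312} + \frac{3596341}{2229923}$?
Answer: $\frac{80326154971}{96916194096} \approx 0.82882$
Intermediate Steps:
$- \frac{1056217}{1347312} + \frac{3596341}{2229923} = \left(-1056217\right) \frac{1}{1347312} + 3596341 \cdot \frac{1}{2229923} = - \frac{1056217}{1347312} + \frac{116011}{71933} = \frac{80326154971}{96916194096}$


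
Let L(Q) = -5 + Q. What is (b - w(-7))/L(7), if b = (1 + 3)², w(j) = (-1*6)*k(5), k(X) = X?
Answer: 23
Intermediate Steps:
w(j) = -30 (w(j) = -1*6*5 = -6*5 = -30)
b = 16 (b = 4² = 16)
(b - w(-7))/L(7) = (16 - 1*(-30))/(-5 + 7) = (16 + 30)/2 = (½)*46 = 23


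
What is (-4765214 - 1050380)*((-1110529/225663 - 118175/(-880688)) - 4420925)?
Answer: 134464158076560099901801/5229965688 ≈ 2.5710e+13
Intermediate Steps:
(-4765214 - 1050380)*((-1110529/225663 - 118175/(-880688)) - 4420925) = -5815594*((-1110529*1/225663 - 118175*(-1/880688)) - 4420925) = -5815594*((-1110529/225663 + 118175/880688) - 4420925) = -5815594*(-50071675733/10459931376 - 4420925) = -5815594*(-46242622190118533/10459931376) = 134464158076560099901801/5229965688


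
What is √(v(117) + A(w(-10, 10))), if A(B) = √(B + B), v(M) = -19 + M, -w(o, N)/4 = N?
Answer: √(98 + 4*I*√5) ≈ 9.9098 + 0.45129*I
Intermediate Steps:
w(o, N) = -4*N
A(B) = √2*√B (A(B) = √(2*B) = √2*√B)
√(v(117) + A(w(-10, 10))) = √((-19 + 117) + √2*√(-4*10)) = √(98 + √2*√(-40)) = √(98 + √2*(2*I*√10)) = √(98 + 4*I*√5)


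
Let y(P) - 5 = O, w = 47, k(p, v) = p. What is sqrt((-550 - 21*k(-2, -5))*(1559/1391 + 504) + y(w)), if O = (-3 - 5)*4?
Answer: I*sqrt(496545327031)/1391 ≈ 506.58*I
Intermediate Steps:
O = -32 (O = -8*4 = -32)
y(P) = -27 (y(P) = 5 - 32 = -27)
sqrt((-550 - 21*k(-2, -5))*(1559/1391 + 504) + y(w)) = sqrt((-550 - 21*(-2))*(1559/1391 + 504) - 27) = sqrt((-550 + 42)*(1559*(1/1391) + 504) - 27) = sqrt(-508*(1559/1391 + 504) - 27) = sqrt(-508*702623/1391 - 27) = sqrt(-356932484/1391 - 27) = sqrt(-356970041/1391) = I*sqrt(496545327031)/1391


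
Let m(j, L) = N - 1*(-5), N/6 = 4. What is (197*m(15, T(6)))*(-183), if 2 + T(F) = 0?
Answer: -1045479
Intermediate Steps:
N = 24 (N = 6*4 = 24)
T(F) = -2 (T(F) = -2 + 0 = -2)
m(j, L) = 29 (m(j, L) = 24 - 1*(-5) = 24 + 5 = 29)
(197*m(15, T(6)))*(-183) = (197*29)*(-183) = 5713*(-183) = -1045479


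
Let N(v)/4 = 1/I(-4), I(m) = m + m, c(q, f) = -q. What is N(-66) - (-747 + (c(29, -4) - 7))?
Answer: 1565/2 ≈ 782.50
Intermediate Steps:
I(m) = 2*m
N(v) = -1/2 (N(v) = 4*(1/(2*(-4))) = 4*(1/(-8)) = 4*(1*(-1/8)) = 4*(-1/8) = -1/2)
N(-66) - (-747 + (c(29, -4) - 7)) = -1/2 - (-747 + (-1*29 - 7)) = -1/2 - (-747 + (-29 - 7)) = -1/2 - (-747 - 36) = -1/2 - 1*(-783) = -1/2 + 783 = 1565/2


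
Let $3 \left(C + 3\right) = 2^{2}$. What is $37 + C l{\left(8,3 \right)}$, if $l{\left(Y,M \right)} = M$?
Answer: $32$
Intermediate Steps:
$C = - \frac{5}{3}$ ($C = -3 + \frac{2^{2}}{3} = -3 + \frac{1}{3} \cdot 4 = -3 + \frac{4}{3} = - \frac{5}{3} \approx -1.6667$)
$37 + C l{\left(8,3 \right)} = 37 - 5 = 32$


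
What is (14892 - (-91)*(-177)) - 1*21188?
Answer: -22403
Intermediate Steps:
(14892 - (-91)*(-177)) - 1*21188 = (14892 - 1*16107) - 21188 = (14892 - 16107) - 21188 = -1215 - 21188 = -22403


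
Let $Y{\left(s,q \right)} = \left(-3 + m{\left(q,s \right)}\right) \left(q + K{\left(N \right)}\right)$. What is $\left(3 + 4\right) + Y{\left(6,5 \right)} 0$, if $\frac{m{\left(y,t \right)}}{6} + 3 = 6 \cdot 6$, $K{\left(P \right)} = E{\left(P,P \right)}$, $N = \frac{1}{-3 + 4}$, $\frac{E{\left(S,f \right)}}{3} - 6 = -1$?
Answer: $7$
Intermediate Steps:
$E{\left(S,f \right)} = 15$ ($E{\left(S,f \right)} = 18 + 3 \left(-1\right) = 18 - 3 = 15$)
$N = 1$ ($N = 1^{-1} = 1$)
$K{\left(P \right)} = 15$
$m{\left(y,t \right)} = 198$ ($m{\left(y,t \right)} = -18 + 6 \cdot 6 \cdot 6 = -18 + 6 \cdot 36 = -18 + 216 = 198$)
$Y{\left(s,q \right)} = 2925 + 195 q$ ($Y{\left(s,q \right)} = \left(-3 + 198\right) \left(q + 15\right) = 195 \left(15 + q\right) = 2925 + 195 q$)
$\left(3 + 4\right) + Y{\left(6,5 \right)} 0 = \left(3 + 4\right) + \left(2925 + 195 \cdot 5\right) 0 = 7 + \left(2925 + 975\right) 0 = 7 + 3900 \cdot 0 = 7 + 0 = 7$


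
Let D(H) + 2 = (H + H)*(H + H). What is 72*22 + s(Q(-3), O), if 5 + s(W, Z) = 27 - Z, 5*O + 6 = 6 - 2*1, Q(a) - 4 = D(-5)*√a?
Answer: 8032/5 ≈ 1606.4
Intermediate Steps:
D(H) = -2 + 4*H² (D(H) = -2 + (H + H)*(H + H) = -2 + (2*H)*(2*H) = -2 + 4*H²)
Q(a) = 4 + 98*√a (Q(a) = 4 + (-2 + 4*(-5)²)*√a = 4 + (-2 + 4*25)*√a = 4 + (-2 + 100)*√a = 4 + 98*√a)
O = -⅖ (O = -6/5 + (6 - 2*1)/5 = -6/5 + (6 - 2)/5 = -6/5 + (⅕)*4 = -6/5 + ⅘ = -⅖ ≈ -0.40000)
s(W, Z) = 22 - Z (s(W, Z) = -5 + (27 - Z) = 22 - Z)
72*22 + s(Q(-3), O) = 72*22 + (22 - 1*(-⅖)) = 1584 + (22 + ⅖) = 1584 + 112/5 = 8032/5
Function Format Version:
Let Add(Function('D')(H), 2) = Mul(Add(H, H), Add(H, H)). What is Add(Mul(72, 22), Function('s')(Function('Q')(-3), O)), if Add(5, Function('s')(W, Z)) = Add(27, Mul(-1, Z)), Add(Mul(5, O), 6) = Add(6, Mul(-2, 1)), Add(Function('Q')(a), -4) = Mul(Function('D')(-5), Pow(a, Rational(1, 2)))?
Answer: Rational(8032, 5) ≈ 1606.4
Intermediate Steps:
Function('D')(H) = Add(-2, Mul(4, Pow(H, 2))) (Function('D')(H) = Add(-2, Mul(Add(H, H), Add(H, H))) = Add(-2, Mul(Mul(2, H), Mul(2, H))) = Add(-2, Mul(4, Pow(H, 2))))
Function('Q')(a) = Add(4, Mul(98, Pow(a, Rational(1, 2)))) (Function('Q')(a) = Add(4, Mul(Add(-2, Mul(4, Pow(-5, 2))), Pow(a, Rational(1, 2)))) = Add(4, Mul(Add(-2, Mul(4, 25)), Pow(a, Rational(1, 2)))) = Add(4, Mul(Add(-2, 100), Pow(a, Rational(1, 2)))) = Add(4, Mul(98, Pow(a, Rational(1, 2)))))
O = Rational(-2, 5) (O = Add(Rational(-6, 5), Mul(Rational(1, 5), Add(6, Mul(-2, 1)))) = Add(Rational(-6, 5), Mul(Rational(1, 5), Add(6, -2))) = Add(Rational(-6, 5), Mul(Rational(1, 5), 4)) = Add(Rational(-6, 5), Rational(4, 5)) = Rational(-2, 5) ≈ -0.40000)
Function('s')(W, Z) = Add(22, Mul(-1, Z)) (Function('s')(W, Z) = Add(-5, Add(27, Mul(-1, Z))) = Add(22, Mul(-1, Z)))
Add(Mul(72, 22), Function('s')(Function('Q')(-3), O)) = Add(Mul(72, 22), Add(22, Mul(-1, Rational(-2, 5)))) = Add(1584, Add(22, Rational(2, 5))) = Add(1584, Rational(112, 5)) = Rational(8032, 5)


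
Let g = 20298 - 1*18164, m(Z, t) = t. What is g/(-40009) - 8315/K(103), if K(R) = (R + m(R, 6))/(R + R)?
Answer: -68531248616/4360981 ≈ -15715.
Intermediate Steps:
g = 2134 (g = 20298 - 18164 = 2134)
K(R) = (6 + R)/(2*R) (K(R) = (R + 6)/(R + R) = (6 + R)/((2*R)) = (6 + R)*(1/(2*R)) = (6 + R)/(2*R))
g/(-40009) - 8315/K(103) = 2134/(-40009) - 8315*206/(6 + 103) = 2134*(-1/40009) - 8315/((1/2)*(1/103)*109) = -2134/40009 - 8315/109/206 = -2134/40009 - 8315*206/109 = -2134/40009 - 1712890/109 = -68531248616/4360981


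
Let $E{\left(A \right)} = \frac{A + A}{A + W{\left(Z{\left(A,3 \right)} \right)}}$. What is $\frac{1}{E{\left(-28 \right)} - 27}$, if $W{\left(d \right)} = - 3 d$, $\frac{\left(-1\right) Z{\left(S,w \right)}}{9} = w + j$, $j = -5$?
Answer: $- \frac{41}{1079} \approx -0.037998$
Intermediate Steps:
$Z{\left(S,w \right)} = 45 - 9 w$ ($Z{\left(S,w \right)} = - 9 \left(w - 5\right) = - 9 \left(-5 + w\right) = 45 - 9 w$)
$E{\left(A \right)} = \frac{2 A}{-54 + A}$ ($E{\left(A \right)} = \frac{A + A}{A - 3 \left(45 - 27\right)} = \frac{2 A}{A - 3 \left(45 - 27\right)} = \frac{2 A}{A - 54} = \frac{2 A}{-54 + A}$)
$\frac{1}{E{\left(-28 \right)} - 27} = \frac{1}{2 \left(-28\right) \frac{1}{-54 - 28} - 27} = \frac{1}{2 \left(-28\right) \frac{1}{-82} - 27} = \frac{1}{2 \left(-28\right) \left(- \frac{1}{82}\right) - 27} = \frac{1}{\frac{28}{41} - 27} = \frac{1}{- \frac{1079}{41}} = - \frac{41}{1079}$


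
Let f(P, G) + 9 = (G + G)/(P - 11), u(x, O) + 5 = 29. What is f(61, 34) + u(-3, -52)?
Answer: 409/25 ≈ 16.360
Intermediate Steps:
u(x, O) = 24 (u(x, O) = -5 + 29 = 24)
f(P, G) = -9 + 2*G/(-11 + P) (f(P, G) = -9 + (G + G)/(P - 11) = -9 + (2*G)/(-11 + P) = -9 + 2*G/(-11 + P))
f(61, 34) + u(-3, -52) = (99 - 9*61 + 2*34)/(-11 + 61) + 24 = (99 - 549 + 68)/50 + 24 = (1/50)*(-382) + 24 = -191/25 + 24 = 409/25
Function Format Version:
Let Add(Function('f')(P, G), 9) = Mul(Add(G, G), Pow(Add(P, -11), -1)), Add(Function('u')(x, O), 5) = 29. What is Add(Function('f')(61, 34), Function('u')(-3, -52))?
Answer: Rational(409, 25) ≈ 16.360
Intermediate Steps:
Function('u')(x, O) = 24 (Function('u')(x, O) = Add(-5, 29) = 24)
Function('f')(P, G) = Add(-9, Mul(2, G, Pow(Add(-11, P), -1))) (Function('f')(P, G) = Add(-9, Mul(Add(G, G), Pow(Add(P, -11), -1))) = Add(-9, Mul(Mul(2, G), Pow(Add(-11, P), -1))) = Add(-9, Mul(2, G, Pow(Add(-11, P), -1))))
Add(Function('f')(61, 34), Function('u')(-3, -52)) = Add(Mul(Pow(Add(-11, 61), -1), Add(99, Mul(-9, 61), Mul(2, 34))), 24) = Add(Mul(Pow(50, -1), Add(99, -549, 68)), 24) = Add(Mul(Rational(1, 50), -382), 24) = Add(Rational(-191, 25), 24) = Rational(409, 25)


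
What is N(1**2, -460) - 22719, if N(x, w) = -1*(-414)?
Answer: -22305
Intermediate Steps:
N(x, w) = 414
N(1**2, -460) - 22719 = 414 - 22719 = -22305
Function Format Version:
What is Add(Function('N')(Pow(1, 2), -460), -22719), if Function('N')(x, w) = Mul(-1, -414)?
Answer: -22305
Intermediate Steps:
Function('N')(x, w) = 414
Add(Function('N')(Pow(1, 2), -460), -22719) = Add(414, -22719) = -22305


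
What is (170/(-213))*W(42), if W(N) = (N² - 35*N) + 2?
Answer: -50320/213 ≈ -236.24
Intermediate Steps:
W(N) = 2 + N² - 35*N
(170/(-213))*W(42) = (170/(-213))*(2 + 42² - 35*42) = (170*(-1/213))*(2 + 1764 - 1470) = -170/213*296 = -50320/213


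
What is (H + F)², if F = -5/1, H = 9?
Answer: 16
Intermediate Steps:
F = -5 (F = 1*(-5) = -5)
(H + F)² = (9 - 5)² = 4² = 16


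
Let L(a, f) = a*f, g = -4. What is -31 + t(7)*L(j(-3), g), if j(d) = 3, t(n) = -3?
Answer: 5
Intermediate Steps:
-31 + t(7)*L(j(-3), g) = -31 - 9*(-4) = -31 - 3*(-12) = -31 + 36 = 5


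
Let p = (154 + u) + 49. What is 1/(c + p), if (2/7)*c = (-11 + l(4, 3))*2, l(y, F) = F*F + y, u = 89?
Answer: 1/306 ≈ 0.0032680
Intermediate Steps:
l(y, F) = y + F² (l(y, F) = F² + y = y + F²)
c = 14 (c = 7*((-11 + (4 + 3²))*2)/2 = 7*((-11 + (4 + 9))*2)/2 = 7*((-11 + 13)*2)/2 = 7*(2*2)/2 = (7/2)*4 = 14)
p = 292 (p = (154 + 89) + 49 = 243 + 49 = 292)
1/(c + p) = 1/(14 + 292) = 1/306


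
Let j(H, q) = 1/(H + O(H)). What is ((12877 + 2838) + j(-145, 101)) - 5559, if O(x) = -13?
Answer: 1604647/158 ≈ 10156.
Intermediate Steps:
j(H, q) = 1/(-13 + H) (j(H, q) = 1/(H - 13) = 1/(-13 + H))
((12877 + 2838) + j(-145, 101)) - 5559 = ((12877 + 2838) + 1/(-13 - 145)) - 5559 = (15715 + 1/(-158)) - 5559 = (15715 - 1/158) - 5559 = 2482969/158 - 5559 = 1604647/158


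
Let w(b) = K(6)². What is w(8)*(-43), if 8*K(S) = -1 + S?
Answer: -1075/64 ≈ -16.797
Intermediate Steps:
K(S) = -⅛ + S/8 (K(S) = (-1 + S)/8 = -⅛ + S/8)
w(b) = 25/64 (w(b) = (-⅛ + (⅛)*6)² = (-⅛ + ¾)² = (5/8)² = 25/64)
w(8)*(-43) = (25/64)*(-43) = -1075/64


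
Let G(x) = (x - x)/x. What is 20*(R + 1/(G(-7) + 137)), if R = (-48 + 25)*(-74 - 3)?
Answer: 4852560/137 ≈ 35420.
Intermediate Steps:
G(x) = 0 (G(x) = 0/x = 0)
R = 1771 (R = -23*(-77) = 1771)
20*(R + 1/(G(-7) + 137)) = 20*(1771 + 1/(0 + 137)) = 20*(1771 + 1/137) = 20*(242628/137) = 4852560/137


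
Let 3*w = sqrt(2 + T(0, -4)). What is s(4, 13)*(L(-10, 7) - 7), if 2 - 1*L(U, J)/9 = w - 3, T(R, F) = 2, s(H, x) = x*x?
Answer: 5408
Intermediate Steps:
s(H, x) = x**2
w = 2/3 (w = sqrt(2 + 2)/3 = sqrt(4)/3 = (1/3)*2 = 2/3 ≈ 0.66667)
L(U, J) = 39 (L(U, J) = 18 - 9*(2/3 - 3) = 18 - 9*(-7/3) = 18 + 21 = 39)
s(4, 13)*(L(-10, 7) - 7) = 13**2*(39 - 7) = 169*32 = 5408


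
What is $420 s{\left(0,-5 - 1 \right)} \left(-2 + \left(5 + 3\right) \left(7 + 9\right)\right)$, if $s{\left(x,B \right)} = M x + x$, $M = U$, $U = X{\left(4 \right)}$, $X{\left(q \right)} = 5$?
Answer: $0$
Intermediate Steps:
$U = 5$
$M = 5$
$s{\left(x,B \right)} = 6 x$ ($s{\left(x,B \right)} = 5 x + x = 6 x$)
$420 s{\left(0,-5 - 1 \right)} \left(-2 + \left(5 + 3\right) \left(7 + 9\right)\right) = 420 \cdot 6 \cdot 0 \left(-2 + \left(5 + 3\right) \left(7 + 9\right)\right) = 420 \cdot 0 \left(-2 + 8 \cdot 16\right) = 420 \cdot 0 \left(-2 + 128\right) = 420 \cdot 0 \cdot 126 = 420 \cdot 0 = 0$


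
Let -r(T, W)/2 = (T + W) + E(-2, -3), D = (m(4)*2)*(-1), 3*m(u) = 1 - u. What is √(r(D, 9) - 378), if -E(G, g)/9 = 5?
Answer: I*√310 ≈ 17.607*I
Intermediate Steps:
E(G, g) = -45 (E(G, g) = -9*5 = -45)
m(u) = ⅓ - u/3 (m(u) = (1 - u)/3 = ⅓ - u/3)
D = 2 (D = ((⅓ - ⅓*4)*2)*(-1) = ((⅓ - 4/3)*2)*(-1) = -1*2*(-1) = -2*(-1) = 2)
r(T, W) = 90 - 2*T - 2*W (r(T, W) = -2*((T + W) - 45) = -2*(-45 + T + W) = 90 - 2*T - 2*W)
√(r(D, 9) - 378) = √((90 - 2*2 - 2*9) - 378) = √((90 - 4 - 18) - 378) = √(68 - 378) = √(-310) = I*√310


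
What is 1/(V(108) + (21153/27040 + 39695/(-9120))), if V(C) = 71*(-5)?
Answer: -770640/276328567 ≈ -0.0027889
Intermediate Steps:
V(C) = -355
1/(V(108) + (21153/27040 + 39695/(-9120))) = 1/(-355 + (21153/27040 + 39695/(-9120))) = 1/(-355 + (21153*(1/27040) + 39695*(-1/9120))) = 1/(-355 + (21153/27040 - 7939/1824)) = 1/(-355 - 2751367/770640) = 1/(-276328567/770640) = -770640/276328567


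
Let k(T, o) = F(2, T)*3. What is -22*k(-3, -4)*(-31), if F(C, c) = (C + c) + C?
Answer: 2046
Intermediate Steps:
F(C, c) = c + 2*C
k(T, o) = 12 + 3*T (k(T, o) = (T + 2*2)*3 = (T + 4)*3 = (4 + T)*3 = 12 + 3*T)
-22*k(-3, -4)*(-31) = -22*(12 + 3*(-3))*(-31) = -22*(12 - 9)*(-31) = -22*3*(-31) = -66*(-31) = 2046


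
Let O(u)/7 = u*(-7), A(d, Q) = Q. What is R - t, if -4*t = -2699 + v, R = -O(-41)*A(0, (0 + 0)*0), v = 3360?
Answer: 661/4 ≈ 165.25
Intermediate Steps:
O(u) = -49*u (O(u) = 7*(u*(-7)) = 7*(-7*u) = -49*u)
R = 0 (R = -(-49*(-41))*(0 + 0)*0 = -2009*0*0 = -2009*0 = -1*0 = 0)
t = -661/4 (t = -(-2699 + 3360)/4 = -¼*661 = -661/4 ≈ -165.25)
R - t = 0 - 1*(-661/4) = 0 + 661/4 = 661/4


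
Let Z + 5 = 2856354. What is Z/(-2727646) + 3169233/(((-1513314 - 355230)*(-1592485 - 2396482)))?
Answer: -1182775612176607513/1129481893637645056 ≈ -1.0472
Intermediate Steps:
Z = 2856349 (Z = -5 + 2856354 = 2856349)
Z/(-2727646) + 3169233/(((-1513314 - 355230)*(-1592485 - 2396482))) = 2856349/(-2727646) + 3169233/(((-1513314 - 355230)*(-1592485 - 2396482))) = 2856349*(-1/2727646) + 3169233/((-1868544*(-3988967))) = -2856349/2727646 + 3169233/7453560354048 = -2856349/2727646 + 3169233*(1/7453560354048) = -2856349/2727646 + 352137/828173372672 = -1182775612176607513/1129481893637645056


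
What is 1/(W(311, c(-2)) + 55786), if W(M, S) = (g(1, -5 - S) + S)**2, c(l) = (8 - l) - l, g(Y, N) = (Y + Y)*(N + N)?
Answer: 1/58922 ≈ 1.6972e-5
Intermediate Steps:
g(Y, N) = 4*N*Y (g(Y, N) = (2*Y)*(2*N) = 4*N*Y)
c(l) = 8 - 2*l
W(M, S) = (-20 - 3*S)**2 (W(M, S) = (4*(-5 - S)*1 + S)**2 = ((-20 - 4*S) + S)**2 = (-20 - 3*S)**2)
1/(W(311, c(-2)) + 55786) = 1/((20 + 3*(8 - 2*(-2)))**2 + 55786) = 1/((20 + 3*(8 + 4))**2 + 55786) = 1/((20 + 3*12)**2 + 55786) = 1/((20 + 36)**2 + 55786) = 1/(56**2 + 55786) = 1/(3136 + 55786) = 1/58922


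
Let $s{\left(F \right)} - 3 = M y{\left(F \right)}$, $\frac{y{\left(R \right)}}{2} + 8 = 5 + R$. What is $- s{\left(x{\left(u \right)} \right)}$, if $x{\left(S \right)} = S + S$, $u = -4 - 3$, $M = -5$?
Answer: $-173$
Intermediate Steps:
$y{\left(R \right)} = -6 + 2 R$ ($y{\left(R \right)} = -16 + 2 \left(5 + R\right) = -16 + \left(10 + 2 R\right) = -6 + 2 R$)
$u = -7$
$x{\left(S \right)} = 2 S$
$s{\left(F \right)} = 33 - 10 F$ ($s{\left(F \right)} = 3 - 5 \left(-6 + 2 F\right) = 3 - \left(-30 + 10 F\right) = 33 - 10 F$)
$- s{\left(x{\left(u \right)} \right)} = - (33 - 10 \cdot 2 \left(-7\right)) = - (33 - -140) = - (33 + 140) = \left(-1\right) 173 = -173$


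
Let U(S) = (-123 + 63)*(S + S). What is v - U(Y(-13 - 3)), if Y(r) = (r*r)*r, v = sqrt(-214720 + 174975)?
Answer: -491520 + I*sqrt(39745) ≈ -4.9152e+5 + 199.36*I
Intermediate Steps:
v = I*sqrt(39745) (v = sqrt(-39745) = I*sqrt(39745) ≈ 199.36*I)
Y(r) = r**3 (Y(r) = r**2*r = r**3)
U(S) = -120*S
v - U(Y(-13 - 3)) = I*sqrt(39745) - (-120)*(-13 - 3)**3 = I*sqrt(39745) - (-120)*(-16)**3 = I*sqrt(39745) - (-120)*(-4096) = I*sqrt(39745) - 1*491520 = I*sqrt(39745) - 491520 = -491520 + I*sqrt(39745)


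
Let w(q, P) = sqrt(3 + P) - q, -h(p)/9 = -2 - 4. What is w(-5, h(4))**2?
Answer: (5 + sqrt(57))**2 ≈ 157.50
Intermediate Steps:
h(p) = 54 (h(p) = -9*(-2 - 4) = -9*(-6) = 54)
w(-5, h(4))**2 = (sqrt(3 + 54) - 1*(-5))**2 = (sqrt(57) + 5)**2 = (5 + sqrt(57))**2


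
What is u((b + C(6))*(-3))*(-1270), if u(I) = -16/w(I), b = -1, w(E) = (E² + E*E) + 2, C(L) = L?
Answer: 5080/113 ≈ 44.956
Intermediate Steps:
w(E) = 2 + 2*E² (w(E) = (E² + E²) + 2 = 2*E² + 2 = 2 + 2*E²)
u(I) = -16/(2 + 2*I²)
u((b + C(6))*(-3))*(-1270) = -8/(1 + ((-1 + 6)*(-3))²)*(-1270) = -8/(1 + (5*(-3))²)*(-1270) = -8/(1 + (-15)²)*(-1270) = -8/(1 + 225)*(-1270) = -8/226*(-1270) = -8*1/226*(-1270) = -4/113*(-1270) = 5080/113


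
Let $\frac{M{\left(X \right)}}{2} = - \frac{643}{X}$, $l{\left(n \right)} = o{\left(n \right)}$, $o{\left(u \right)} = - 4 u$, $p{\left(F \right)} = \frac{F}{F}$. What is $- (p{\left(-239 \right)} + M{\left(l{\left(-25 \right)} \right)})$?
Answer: $\frac{593}{50} \approx 11.86$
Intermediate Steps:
$p{\left(F \right)} = 1$
$l{\left(n \right)} = - 4 n$
$M{\left(X \right)} = - \frac{1286}{X}$ ($M{\left(X \right)} = 2 \left(- \frac{643}{X}\right) = - \frac{1286}{X}$)
$- (p{\left(-239 \right)} + M{\left(l{\left(-25 \right)} \right)}) = - (1 - \frac{1286}{\left(-4\right) \left(-25\right)}) = - (1 - \frac{1286}{100}) = - (1 - \frac{643}{50}) = \left(-1\right) \left(- \frac{593}{50}\right) = \frac{593}{50}$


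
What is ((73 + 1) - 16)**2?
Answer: 3364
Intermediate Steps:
((73 + 1) - 16)**2 = (74 - 16)**2 = 58**2 = 3364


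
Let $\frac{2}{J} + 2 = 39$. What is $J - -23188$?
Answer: $\frac{857958}{37} \approx 23188.0$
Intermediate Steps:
$J = \frac{2}{37}$ ($J = \frac{2}{-2 + 39} = \frac{2}{37} \approx 0.054054$)
$J - -23188 = \frac{2}{37} - -23188 = \frac{2}{37} + 23188 = \frac{857958}{37}$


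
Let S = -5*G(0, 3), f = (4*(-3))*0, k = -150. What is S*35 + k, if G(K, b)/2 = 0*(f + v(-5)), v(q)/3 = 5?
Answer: -150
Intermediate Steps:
v(q) = 15 (v(q) = 3*5 = 15)
f = 0 (f = -12*0 = 0)
G(K, b) = 0 (G(K, b) = 2*(0*(0 + 15)) = 2*(0*15) = 2*0 = 0)
S = 0 (S = -5*0 = 0)
S*35 + k = 0*35 - 150 = 0 - 150 = -150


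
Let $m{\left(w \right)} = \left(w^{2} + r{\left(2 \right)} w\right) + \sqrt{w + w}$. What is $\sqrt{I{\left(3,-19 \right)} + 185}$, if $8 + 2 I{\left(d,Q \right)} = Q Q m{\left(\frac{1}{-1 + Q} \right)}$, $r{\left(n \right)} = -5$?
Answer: $\frac{\sqrt{362522 + 28880 i \sqrt{10}}}{40} \approx 15.17 + 1.8814 i$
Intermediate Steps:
$m{\left(w \right)} = w^{2} - 5 w + \sqrt{2} \sqrt{w}$ ($m{\left(w \right)} = \left(w^{2} - 5 w\right) + \sqrt{w + w} = \left(w^{2} - 5 w\right) + \sqrt{2 w} = \left(w^{2} - 5 w\right) + \sqrt{2} \sqrt{w} = w^{2} - 5 w + \sqrt{2} \sqrt{w}$)
$I{\left(d,Q \right)} = -4 + \frac{Q^{2} \left(\frac{1}{\left(-1 + Q\right)^{2}} - \frac{5}{-1 + Q} + \sqrt{2} \sqrt{\frac{1}{-1 + Q}}\right)}{2}$ ($I{\left(d,Q \right)} = -4 + \frac{Q Q \left(\left(\frac{1}{-1 + Q}\right)^{2} - \frac{5}{-1 + Q} + \sqrt{2} \sqrt{\frac{1}{-1 + Q}}\right)}{2} = -4 + \frac{Q^{2} \left(\frac{1}{\left(-1 + Q\right)^{2}} - \frac{5}{-1 + Q} + \sqrt{2} \sqrt{\frac{1}{-1 + Q}}\right)}{2}$)
$\sqrt{I{\left(3,-19 \right)} + 185} = \sqrt{\frac{- 8 \left(-1 - 19\right)^{3} + \left(-19\right)^{2} \left(-1 - 19 - 5 \left(-1 - 19\right)^{2} + \sqrt{2} \sqrt{\frac{1}{-1 - 19}} \left(-1 - 19\right)^{3}\right)}{2 \left(-1 - 19\right)^{3}} + 185} = \sqrt{\frac{- 8 \left(-20\right)^{3} + 361 \left(-1 - 19 - 5 \left(-20\right)^{2} + \sqrt{2} \sqrt{\frac{1}{-20}} \left(-20\right)^{3}\right)}{2 \left(-8000\right)} + 185} = \sqrt{\frac{1}{2} \left(- \frac{1}{8000}\right) \left(\left(-8\right) \left(-8000\right) + 361 \left(-1 - 19 - 2000 + \sqrt{2} \sqrt{- \frac{1}{20}} \left(-8000\right)\right)\right) + 185} = \sqrt{\frac{1}{2} \left(- \frac{1}{8000}\right) \left(64000 + 361 \left(-1 - 19 - 2000 + \sqrt{2} \frac{i \sqrt{5}}{10} \left(-8000\right)\right)\right) + 185} = \sqrt{\frac{1}{2} \left(- \frac{1}{8000}\right) \left(64000 + 361 \left(-1 - 19 - 2000 - 800 i \sqrt{10}\right)\right) + 185} = \sqrt{\frac{1}{2} \left(- \frac{1}{8000}\right) \left(64000 + 361 \left(-2020 - 800 i \sqrt{10}\right)\right) + 185} = \sqrt{\frac{1}{2} \left(- \frac{1}{8000}\right) \left(64000 - \left(729220 + 288800 i \sqrt{10}\right)\right) + 185} = \sqrt{\frac{1}{2} \left(- \frac{1}{8000}\right) \left(-665220 - 288800 i \sqrt{10}\right) + 185} = \sqrt{\left(\frac{33261}{800} + \frac{361 i \sqrt{10}}{20}\right) + 185} = \sqrt{\frac{181261}{800} + \frac{361 i \sqrt{10}}{20}}$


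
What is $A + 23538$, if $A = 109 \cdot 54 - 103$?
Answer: $29321$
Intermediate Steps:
$A = 5783$ ($A = 5886 - 103 = 5783$)
$A + 23538 = 5783 + 23538 = 29321$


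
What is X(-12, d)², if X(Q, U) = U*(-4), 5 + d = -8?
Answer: 2704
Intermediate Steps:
d = -13 (d = -5 - 8 = -13)
X(Q, U) = -4*U
X(-12, d)² = (-4*(-13))² = 52² = 2704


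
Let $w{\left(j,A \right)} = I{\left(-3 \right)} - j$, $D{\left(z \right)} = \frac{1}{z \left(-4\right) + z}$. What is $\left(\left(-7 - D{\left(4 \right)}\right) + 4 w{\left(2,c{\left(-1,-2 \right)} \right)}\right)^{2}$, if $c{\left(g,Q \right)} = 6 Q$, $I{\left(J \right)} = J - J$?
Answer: $\frac{32041}{144} \approx 222.51$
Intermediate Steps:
$I{\left(J \right)} = 0$
$D{\left(z \right)} = - \frac{1}{3 z}$ ($D{\left(z \right)} = \frac{1}{- 4 z + z} = \frac{1}{\left(-3\right) z} = - \frac{1}{3 z}$)
$w{\left(j,A \right)} = - j$ ($w{\left(j,A \right)} = 0 - j = - j$)
$\left(\left(-7 - D{\left(4 \right)}\right) + 4 w{\left(2,c{\left(-1,-2 \right)} \right)}\right)^{2} = \left(\left(-7 - - \frac{1}{3 \cdot 4}\right) + 4 \left(\left(-1\right) 2\right)\right)^{2} = \left(\left(-7 - \left(- \frac{1}{3}\right) \frac{1}{4}\right) + 4 \left(-2\right)\right)^{2} = \left(\left(-7 - - \frac{1}{12}\right) - 8\right)^{2} = \left(\left(-7 + \frac{1}{12}\right) - 8\right)^{2} = \left(- \frac{83}{12} - 8\right)^{2} = \left(- \frac{179}{12}\right)^{2} = \frac{32041}{144}$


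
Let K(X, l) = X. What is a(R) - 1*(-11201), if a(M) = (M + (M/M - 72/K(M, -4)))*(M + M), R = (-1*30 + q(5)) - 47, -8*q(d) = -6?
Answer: 180261/8 ≈ 22533.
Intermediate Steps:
q(d) = 3/4 (q(d) = -1/8*(-6) = 3/4)
R = -305/4 (R = (-1*30 + 3/4) - 47 = (-30 + 3/4) - 47 = -117/4 - 47 = -305/4 ≈ -76.250)
a(M) = 2*M*(1 + M - 72/M) (a(M) = (M + (M/M - 72/M))*(M + M) = (M + (1 - 72/M))*(2*M) = (1 + M - 72/M)*(2*M) = 2*M*(1 + M - 72/M))
a(R) - 1*(-11201) = (-144 + 2*(-305/4) + 2*(-305/4)**2) - 1*(-11201) = (-144 - 305/2 + 2*(93025/16)) + 11201 = (-144 - 305/2 + 93025/8) + 11201 = 90653/8 + 11201 = 180261/8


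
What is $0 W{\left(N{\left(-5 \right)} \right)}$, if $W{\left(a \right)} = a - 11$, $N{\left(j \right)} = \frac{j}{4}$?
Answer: $0$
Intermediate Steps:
$N{\left(j \right)} = \frac{j}{4}$ ($N{\left(j \right)} = j \frac{1}{4} = \frac{j}{4}$)
$W{\left(a \right)} = -11 + a$ ($W{\left(a \right)} = a - 11 = -11 + a$)
$0 W{\left(N{\left(-5 \right)} \right)} = 0 \left(-11 + \frac{1}{4} \left(-5\right)\right) = 0 \left(-11 - \frac{5}{4}\right) = 0 \left(- \frac{49}{4}\right) = 0$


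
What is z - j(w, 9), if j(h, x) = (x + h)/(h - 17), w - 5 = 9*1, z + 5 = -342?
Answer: -1018/3 ≈ -339.33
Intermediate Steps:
z = -347 (z = -5 - 342 = -347)
w = 14 (w = 5 + 9*1 = 5 + 9 = 14)
j(h, x) = (h + x)/(-17 + h)
z - j(w, 9) = -347 - (14 + 9)/(-17 + 14) = -347 - 23/(-3) = -347 - (-1)*23/3 = -347 - 1*(-23/3) = -347 + 23/3 = -1018/3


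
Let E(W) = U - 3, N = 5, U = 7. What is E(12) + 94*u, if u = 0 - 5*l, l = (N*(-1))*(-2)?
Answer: -4696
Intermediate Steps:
l = 10 (l = (5*(-1))*(-2) = -5*(-2) = 10)
E(W) = 4 (E(W) = 7 - 3 = 4)
u = -50 (u = 0 - 5*10 = 0 - 50 = -50)
E(12) + 94*u = 4 + 94*(-50) = 4 - 4700 = -4696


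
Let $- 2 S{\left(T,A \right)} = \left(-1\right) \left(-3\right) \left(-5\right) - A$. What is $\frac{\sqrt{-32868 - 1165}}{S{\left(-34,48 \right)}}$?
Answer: $\frac{2 i \sqrt{34033}}{63} \approx 5.8565 i$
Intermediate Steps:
$S{\left(T,A \right)} = \frac{15}{2} + \frac{A}{2}$ ($S{\left(T,A \right)} = - \frac{\left(-1\right) \left(-3\right) \left(-5\right) - A}{2} = - \frac{3 \left(-5\right) - A}{2} = - \frac{-15 - A}{2} = \frac{15}{2} + \frac{A}{2}$)
$\frac{\sqrt{-32868 - 1165}}{S{\left(-34,48 \right)}} = \frac{\sqrt{-32868 - 1165}}{\frac{15}{2} + \frac{1}{2} \cdot 48} = \frac{\sqrt{-34033}}{\frac{15}{2} + 24} = \frac{i \sqrt{34033}}{\frac{63}{2}} = i \sqrt{34033} \cdot \frac{2}{63} = \frac{2 i \sqrt{34033}}{63}$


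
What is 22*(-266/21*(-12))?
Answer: 3344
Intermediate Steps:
22*(-266/21*(-12)) = 22*(-14*19/21*(-12)) = 22*(-38/3*(-12)) = 22*152 = 3344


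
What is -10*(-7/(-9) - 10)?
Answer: 830/9 ≈ 92.222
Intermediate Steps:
-10*(-7/(-9) - 10) = -10*(-7*(-1/9) - 10) = -10*(7/9 - 10) = -10*(-83/9) = 830/9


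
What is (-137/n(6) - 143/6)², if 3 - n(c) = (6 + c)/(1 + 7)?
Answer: 477481/36 ≈ 13263.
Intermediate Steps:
n(c) = 9/4 - c/8 (n(c) = 3 - (6 + c)/(1 + 7) = 3 - (6 + c)/8 = 3 - (¾ + c/8) = 3 + (-¾ - c/8) = 9/4 - c/8)
(-137/n(6) - 143/6)² = (-137/(9/4 - ⅛*6) - 143/6)² = (-137/(9/4 - ¾) - 143*⅙)² = (-137/3/2 - 143/6)² = (-137*⅔ - 143/6)² = (-274/3 - 143/6)² = (-691/6)² = 477481/36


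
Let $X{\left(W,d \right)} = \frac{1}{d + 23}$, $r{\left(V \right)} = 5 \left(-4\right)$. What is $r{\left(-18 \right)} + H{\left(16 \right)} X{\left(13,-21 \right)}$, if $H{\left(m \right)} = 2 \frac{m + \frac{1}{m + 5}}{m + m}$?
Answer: $- \frac{13103}{672} \approx -19.499$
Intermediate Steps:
$r{\left(V \right)} = -20$
$H{\left(m \right)} = \frac{m + \frac{1}{5 + m}}{m}$ ($H{\left(m \right)} = 2 \frac{m + \frac{1}{5 + m}}{2 m} = \frac{m + \frac{1}{5 + m}}{m}$)
$X{\left(W,d \right)} = \frac{1}{23 + d}$
$r{\left(-18 \right)} + H{\left(16 \right)} X{\left(13,-21 \right)} = -20 + \frac{\frac{1}{16} \frac{1}{5 + 16} \left(1 + 16^{2} + 5 \cdot 16\right)}{23 - 21} = -20 + \frac{\frac{1}{16} \cdot \frac{1}{21} \left(1 + 256 + 80\right)}{2} = -20 + \frac{1}{16} \cdot \frac{1}{21} \cdot 337 \cdot \frac{1}{2} = -20 + \frac{337}{336} \cdot \frac{1}{2} = -20 + \frac{337}{672} = - \frac{13103}{672}$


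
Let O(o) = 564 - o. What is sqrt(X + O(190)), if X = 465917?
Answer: sqrt(466291) ≈ 682.86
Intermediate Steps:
sqrt(X + O(190)) = sqrt(465917 + (564 - 1*190)) = sqrt(465917 + (564 - 190)) = sqrt(465917 + 374) = sqrt(466291)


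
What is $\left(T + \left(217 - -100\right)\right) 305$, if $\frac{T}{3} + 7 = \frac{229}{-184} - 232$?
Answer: $- \frac{22657535}{184} \approx -1.2314 \cdot 10^{5}$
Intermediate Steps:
$T = - \frac{132615}{184}$ ($T = -21 + 3 \left(\frac{229}{-184} - 232\right) = -21 + 3 \left(229 \left(- \frac{1}{184}\right) - 232\right) = -21 + 3 \left(- \frac{229}{184} - 232\right) = -21 + 3 \left(- \frac{42917}{184}\right) = -21 - \frac{128751}{184} = - \frac{132615}{184} \approx -720.73$)
$\left(T + \left(217 - -100\right)\right) 305 = \left(- \frac{132615}{184} + \left(217 - -100\right)\right) 305 = \left(- \frac{132615}{184} + \left(217 + 100\right)\right) 305 = \left(- \frac{132615}{184} + 317\right) 305 = \left(- \frac{74287}{184}\right) 305 = - \frac{22657535}{184}$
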